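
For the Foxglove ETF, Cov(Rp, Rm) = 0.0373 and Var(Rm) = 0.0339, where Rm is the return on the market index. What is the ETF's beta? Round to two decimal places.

1.10

β = Cov(Rp, Rm) / Var(Rm) = 0.0373 / 0.0339 = 1.1003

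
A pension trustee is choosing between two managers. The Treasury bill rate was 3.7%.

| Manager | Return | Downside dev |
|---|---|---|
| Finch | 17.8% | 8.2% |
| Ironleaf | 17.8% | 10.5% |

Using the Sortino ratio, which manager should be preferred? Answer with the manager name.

Finch

Finch: Sortino ratio = (17.8% − 3.7%) / 8.2% = 1.720
Ironleaf: Sortino ratio = (17.8% − 3.7%) / 10.5% = 1.343
Highest: Finch (1.720).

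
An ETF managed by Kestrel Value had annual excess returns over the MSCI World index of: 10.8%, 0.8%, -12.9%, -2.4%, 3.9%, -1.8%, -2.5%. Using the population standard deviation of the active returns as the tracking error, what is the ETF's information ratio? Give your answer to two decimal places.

-0.09

Mean return r̄ = -4.10 / 7 = -0.5857%
Σ(r − r̄)² = 311.7486; population σ = √(311.7486/7) = 6.6735%
IR = r̄ / tracking error = -0.5857 / 6.6735 = -0.0878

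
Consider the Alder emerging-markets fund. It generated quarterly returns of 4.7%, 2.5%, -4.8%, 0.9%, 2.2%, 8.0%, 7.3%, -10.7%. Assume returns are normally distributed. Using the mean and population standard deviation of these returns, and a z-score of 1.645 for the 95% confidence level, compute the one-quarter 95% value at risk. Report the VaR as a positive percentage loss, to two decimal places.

Mean return r̄ = 10.10 / 8 = 1.2625%
Σ(r − r̄)² = 276.0588; population σ = √(276.0588/8) = 5.8743%
VaR = −(r̄ − z·σ) = −(1.2625 − 1.645 × 5.8743) = −(-8.4007) = 8.4007%

8.40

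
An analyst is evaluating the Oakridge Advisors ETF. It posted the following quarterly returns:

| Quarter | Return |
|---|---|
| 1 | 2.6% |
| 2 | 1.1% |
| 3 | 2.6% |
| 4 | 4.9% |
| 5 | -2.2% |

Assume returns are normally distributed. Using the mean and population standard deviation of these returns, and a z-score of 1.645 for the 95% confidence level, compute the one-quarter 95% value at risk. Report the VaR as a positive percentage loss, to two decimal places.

2.05

r̄ = (2.6 + 1.1 + 2.6 + 4.9 − 2.2) / 5 = 1.8000%
Population σ = √[Σ(r − r̄)² / 5] = √[27.3800 / 5] = √5.4760 = 2.3401%
VaR = −(r̄ − z·σ) = −(1.8000 − 1.645 × 2.3401) = −(-2.0495) = 2.0495%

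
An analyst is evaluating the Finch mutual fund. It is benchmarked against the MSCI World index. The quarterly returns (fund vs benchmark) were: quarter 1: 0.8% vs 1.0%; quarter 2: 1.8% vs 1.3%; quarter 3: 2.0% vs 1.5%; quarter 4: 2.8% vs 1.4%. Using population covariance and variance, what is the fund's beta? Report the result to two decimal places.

r̄p = 1.8500%,  r̄m = 1.3000%
Cov = Σ(rp − r̄p)(rm − r̄m) / 4 = 0.1100
Var(rm) = Σ(rm − r̄m)² / 4 = 0.0350
β = Cov / Var = 0.1100 / 0.0350 = 3.1429

3.14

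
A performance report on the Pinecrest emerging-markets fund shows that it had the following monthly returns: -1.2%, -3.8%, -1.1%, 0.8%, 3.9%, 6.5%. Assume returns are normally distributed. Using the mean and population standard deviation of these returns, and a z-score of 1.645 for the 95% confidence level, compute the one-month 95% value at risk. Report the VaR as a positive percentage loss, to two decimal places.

4.80

Mean return r̄ = 5.10 / 6 = 0.8500%
Population σ = √[Σ(r − r̄)² / 6] = √[70.8550 / 6] = √11.8092 = 3.4365%
VaR = −(r̄ − z·σ) = −(0.8500 − 1.645 × 3.4365) = −(-4.8030) = 4.8030%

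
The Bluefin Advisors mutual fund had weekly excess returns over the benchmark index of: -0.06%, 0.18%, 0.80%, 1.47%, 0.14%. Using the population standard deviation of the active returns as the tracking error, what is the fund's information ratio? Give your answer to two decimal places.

0.90

Mean return r̄ = 2.530 / 5 = 0.5060%
Σ(r − r̄)² = (-0.06 − 0.5060)² + (0.18 − 0.5060)² + … = 1.5763
σ = √[1.5763 / 5] = 0.5615%
IR = r̄ / tracking error = 0.5060 / 0.5615 = 0.9012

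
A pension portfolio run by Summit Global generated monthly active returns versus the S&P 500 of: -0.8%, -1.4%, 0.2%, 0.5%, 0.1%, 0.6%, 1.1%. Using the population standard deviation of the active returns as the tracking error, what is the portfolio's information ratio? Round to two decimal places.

r̄ = (-0.8 − 1.4 + 0.2 + 0.5 + 0.1 + 0.6 + 1.1) / 7 = 0.0429%
Σ(r − r̄)² = (-0.8 − 0.0429)² + (-1.4 − 0.0429)² + (0.2 − 0.0429)² + … = 4.4571
population σ = √(4.4571 / 7) = √0.6367 = 0.7979%
IR = r̄ / tracking error = 0.0429 / 0.7979 = 0.0538

0.05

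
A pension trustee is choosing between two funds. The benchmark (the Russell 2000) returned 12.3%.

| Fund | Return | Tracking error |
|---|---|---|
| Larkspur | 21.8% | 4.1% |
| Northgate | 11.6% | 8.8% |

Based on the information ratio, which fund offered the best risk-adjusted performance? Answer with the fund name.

Larkspur: IR = (21.8% − 12.3%) / 4.1% = 2.317
Northgate: IR = (11.6% − 12.3%) / 8.8% = -0.080
Highest: Larkspur (2.317).

Larkspur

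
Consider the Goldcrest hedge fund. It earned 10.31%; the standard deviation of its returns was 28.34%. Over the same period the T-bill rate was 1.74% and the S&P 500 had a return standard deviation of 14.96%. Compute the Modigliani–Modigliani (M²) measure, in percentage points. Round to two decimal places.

6.26

Sharpe = (Rp − Rf) / σp = (10.31% − 1.74%) / 28.34% = 0.3024
M² = Rf + Sharpe × σm = 1.74% + 0.3024 × 14.96% = 6.2639%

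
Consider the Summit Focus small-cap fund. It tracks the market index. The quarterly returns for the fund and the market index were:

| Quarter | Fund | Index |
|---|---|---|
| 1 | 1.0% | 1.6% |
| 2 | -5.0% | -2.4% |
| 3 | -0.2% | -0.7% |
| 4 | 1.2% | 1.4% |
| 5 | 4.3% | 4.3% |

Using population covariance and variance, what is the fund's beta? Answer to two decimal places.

1.28

r̄p = 0.2600%,  r̄m = 0.8400%
Cov = Σ(rp − r̄p)(rm − r̄m) / 5 = 6.5636
Var(rm) = Σ(rm − r̄m)² / 5 = 5.1464
β = Cov / Var = 6.5636 / 5.1464 = 1.2754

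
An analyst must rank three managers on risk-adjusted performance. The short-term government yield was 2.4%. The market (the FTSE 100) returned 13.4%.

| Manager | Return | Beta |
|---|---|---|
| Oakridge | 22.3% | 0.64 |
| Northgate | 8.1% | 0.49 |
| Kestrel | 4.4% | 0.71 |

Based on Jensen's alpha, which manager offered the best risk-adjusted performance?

Oakridge: α = 22.3% − [2.4% + 0.64 × (13.4% − 2.4%)] = 12.860
Northgate: α = 8.1% − [2.4% + 0.49 × (13.4% − 2.4%)] = 0.310
Kestrel: α = 4.4% − [2.4% + 0.71 × (13.4% − 2.4%)] = -5.810
Highest: Oakridge (12.860).

Oakridge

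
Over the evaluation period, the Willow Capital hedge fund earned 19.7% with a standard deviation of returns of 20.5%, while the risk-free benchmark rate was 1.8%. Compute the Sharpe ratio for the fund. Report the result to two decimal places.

Sharpe = (Rp − Rf) / σp = (19.7% − 1.8%) / 20.5% = 17.90% / 20.5% = 0.8732

0.87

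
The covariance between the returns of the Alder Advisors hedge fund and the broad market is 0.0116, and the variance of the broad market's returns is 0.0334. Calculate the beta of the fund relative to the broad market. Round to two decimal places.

0.35

β = Cov(Rp, Rm) / Var(Rm) = 0.0116 / 0.0334 = 0.3473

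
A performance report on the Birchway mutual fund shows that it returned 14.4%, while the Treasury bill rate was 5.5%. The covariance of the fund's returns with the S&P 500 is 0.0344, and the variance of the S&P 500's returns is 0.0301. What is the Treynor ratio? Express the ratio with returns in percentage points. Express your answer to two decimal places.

7.79

β = Cov / Var = 0.0344 / 0.0301 = 1.1429
Treynor = (Rp − Rf) / β = (14.4% − 5.5%) / 1.1429 = 8.90 / 1.1429 = 7.7872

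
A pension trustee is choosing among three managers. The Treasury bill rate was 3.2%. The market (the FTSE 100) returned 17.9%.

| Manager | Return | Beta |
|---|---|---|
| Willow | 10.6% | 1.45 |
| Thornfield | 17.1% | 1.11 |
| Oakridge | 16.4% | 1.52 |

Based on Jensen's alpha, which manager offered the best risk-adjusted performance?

Thornfield

Willow: α = 10.6% − [3.2% + 1.45 × (17.9% − 3.2%)] = -13.915
Thornfield: α = 17.1% − [3.2% + 1.11 × (17.9% − 3.2%)] = -2.417
Oakridge: α = 16.4% − [3.2% + 1.52 × (17.9% − 3.2%)] = -9.144
Highest: Thornfield (-2.417).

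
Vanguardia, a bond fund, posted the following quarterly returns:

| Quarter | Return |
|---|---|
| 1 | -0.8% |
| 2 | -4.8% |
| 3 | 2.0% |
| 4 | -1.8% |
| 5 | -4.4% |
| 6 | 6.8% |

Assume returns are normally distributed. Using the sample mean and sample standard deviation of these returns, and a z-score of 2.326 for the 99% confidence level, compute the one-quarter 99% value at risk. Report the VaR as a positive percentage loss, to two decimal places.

r̄ = (-0.8 − 4.8 + 2 − 1.8 − 4.4 + 6.8) / 6 = -0.5000%
Σ(r − r̄)² = 95.0200; sample σ = √(95.0200/5) = 4.3594%
VaR = −(r̄ − z·σ) = −(-0.5000 − 2.326 × 4.3594) = −(-10.6400) = 10.6400%

10.64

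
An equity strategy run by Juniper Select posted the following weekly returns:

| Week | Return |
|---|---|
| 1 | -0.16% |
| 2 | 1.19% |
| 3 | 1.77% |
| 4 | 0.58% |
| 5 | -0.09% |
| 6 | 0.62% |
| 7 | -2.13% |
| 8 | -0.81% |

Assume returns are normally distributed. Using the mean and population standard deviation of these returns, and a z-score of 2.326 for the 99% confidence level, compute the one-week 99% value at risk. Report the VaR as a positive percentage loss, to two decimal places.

2.53

μ = (-0.16 + 1.19 + 1.77 + 0.58 − 0.09 + 0.62 − 2.13 − 0.81) / 8 = 0.970 / 8 = 0.1213%
Population σ = √[Σ(r − μ)² / 8] = √[10.3789 / 8] = √1.2974 = 1.1390%
VaR = −(μ − z·σ) = −(0.1213 − 2.326 × 1.1390) = −(-2.5280) = 2.5280%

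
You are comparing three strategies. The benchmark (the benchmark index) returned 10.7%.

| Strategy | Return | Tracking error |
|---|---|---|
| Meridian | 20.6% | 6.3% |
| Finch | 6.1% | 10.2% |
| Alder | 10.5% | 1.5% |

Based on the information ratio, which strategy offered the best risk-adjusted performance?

Meridian: IR = (20.6% − 10.7%) / 6.3% = 1.571
Finch: IR = (6.1% − 10.7%) / 10.2% = -0.451
Alder: IR = (10.5% − 10.7%) / 1.5% = -0.133
Highest: Meridian (1.571).

Meridian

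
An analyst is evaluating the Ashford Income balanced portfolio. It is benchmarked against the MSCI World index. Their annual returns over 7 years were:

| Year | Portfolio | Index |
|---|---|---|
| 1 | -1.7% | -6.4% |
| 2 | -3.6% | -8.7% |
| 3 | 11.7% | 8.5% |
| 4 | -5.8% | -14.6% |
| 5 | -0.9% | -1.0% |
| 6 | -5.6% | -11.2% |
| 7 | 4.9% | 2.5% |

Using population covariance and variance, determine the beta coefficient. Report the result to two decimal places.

0.75

r̄p = -0.1429%,  r̄m = -4.4143%
Cov = Σ(rp − r̄p)(rm − r̄m) / 7 = 42.5408
Var(rm) = Σ(rm − r̄m)² / 7 = 56.9069
β = Cov / Var = 42.5408 / 56.9069 = 0.7476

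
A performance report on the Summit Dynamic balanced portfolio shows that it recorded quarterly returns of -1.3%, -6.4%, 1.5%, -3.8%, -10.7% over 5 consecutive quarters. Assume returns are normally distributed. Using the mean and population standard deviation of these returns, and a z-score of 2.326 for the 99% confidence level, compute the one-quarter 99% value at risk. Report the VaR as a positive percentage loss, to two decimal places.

r̄ = (-1.3 − 6.4 + 1.5 − 3.8 − 10.7) / 5 = -20.70 / 5 = -4.1400%
Σ(r − r̄)² = (-1.3 − (-4.1400))² + (-6.4 − (-4.1400))² + … = 88.1320
σ = √[88.1320 / 5] = 4.1984%
VaR = −(r̄ − z·σ) = −(-4.1400 − 2.326 × 4.1984) = −(-13.9055) = 13.9055%

13.91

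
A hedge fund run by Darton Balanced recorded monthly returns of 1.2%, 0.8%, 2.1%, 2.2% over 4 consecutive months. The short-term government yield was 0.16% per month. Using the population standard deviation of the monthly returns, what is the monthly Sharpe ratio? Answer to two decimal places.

2.39

Mean return μ = 6.30 / 4 = 1.5750%
Population σ = √[Σ(r − μ)² / 4] = √[1.4075 / 4] = √0.3519 = 0.5932%
Sharpe = (μ − rf) / σ = (1.5750 − 0.16) / 0.5932 = 1.4150 / 0.5932 = 2.3854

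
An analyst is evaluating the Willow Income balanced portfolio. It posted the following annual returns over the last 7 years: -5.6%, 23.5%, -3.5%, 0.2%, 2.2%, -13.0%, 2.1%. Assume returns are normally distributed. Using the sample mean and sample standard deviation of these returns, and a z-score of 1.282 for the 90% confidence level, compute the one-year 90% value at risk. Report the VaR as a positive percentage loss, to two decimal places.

13.67

r̄ = (-5.6 + 23.5 − 3.5 + 0.2 + 2.2 − 13 + 2.1) / 7 = 0.8429%
Sample σ = √[Σ(r − r̄)² / 6] = √[769.1771 / 6] = √128.1962 = 11.3224%
VaR = −(r̄ − z·σ) = −(0.8429 − 1.282 × 11.3224) = −(-13.6724) = 13.6724%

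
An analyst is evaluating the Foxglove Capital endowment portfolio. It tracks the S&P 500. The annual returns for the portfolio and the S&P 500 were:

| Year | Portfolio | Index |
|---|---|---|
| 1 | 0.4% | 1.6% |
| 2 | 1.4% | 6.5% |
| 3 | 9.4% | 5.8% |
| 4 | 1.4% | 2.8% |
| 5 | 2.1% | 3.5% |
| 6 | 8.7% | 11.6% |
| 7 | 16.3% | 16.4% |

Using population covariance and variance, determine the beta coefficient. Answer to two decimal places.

r̄p = 5.6714%,  r̄m = 6.8857%
Cov = Σ(rp − r̄p)(rm − r̄m) / 7 = 24.3439
Var(rm) = Σ(rm − r̄m)² / 7 = 24.3098
β = Cov / Var = 24.3439 / 24.3098 = 1.0014

1.00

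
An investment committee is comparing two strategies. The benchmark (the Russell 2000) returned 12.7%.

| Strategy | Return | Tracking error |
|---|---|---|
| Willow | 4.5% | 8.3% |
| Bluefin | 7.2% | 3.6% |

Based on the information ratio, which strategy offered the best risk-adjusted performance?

Willow: IR = (4.5% − 12.7%) / 8.3% = -0.988
Bluefin: IR = (7.2% − 12.7%) / 3.6% = -1.528
Highest: Willow (-0.988).

Willow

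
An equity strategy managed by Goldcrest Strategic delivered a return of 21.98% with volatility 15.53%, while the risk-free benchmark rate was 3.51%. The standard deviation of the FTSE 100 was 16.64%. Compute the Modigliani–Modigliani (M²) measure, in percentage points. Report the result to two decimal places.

Sharpe = (Rp − Rf) / σp = (21.98% − 3.51%) / 15.53% = 1.1893
M² = Rf + Sharpe × σm = 3.51% + 1.1893 × 16.64% = 23.3000%

23.30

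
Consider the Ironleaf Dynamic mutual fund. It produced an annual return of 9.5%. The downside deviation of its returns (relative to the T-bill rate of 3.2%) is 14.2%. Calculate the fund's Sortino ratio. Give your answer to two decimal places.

0.44

Sortino = (Rp − Rf) / σd = (9.5% − 3.2%) / 14.2% = 6.30% / 14.2% = 0.4437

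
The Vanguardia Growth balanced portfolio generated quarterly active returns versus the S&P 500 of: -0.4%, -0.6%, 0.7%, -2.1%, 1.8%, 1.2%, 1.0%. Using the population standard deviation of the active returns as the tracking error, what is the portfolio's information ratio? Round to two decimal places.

μ = (-0.4 − 0.6 + 0.7 − 2.1 + 1.8 + 1.2 + 1) / 7 = 1.60 / 7 = 0.2286%
Σ(r − μ)² = 10.7343; population σ = √(10.7343/7) = 1.2383%
IR = μ / tracking error = 0.2286 / 1.2383 = 0.1846

0.18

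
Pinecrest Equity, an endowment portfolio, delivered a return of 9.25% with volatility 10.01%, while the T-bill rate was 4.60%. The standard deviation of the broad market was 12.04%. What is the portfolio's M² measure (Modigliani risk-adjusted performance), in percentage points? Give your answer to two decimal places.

10.19

Sharpe = (Rp − Rf) / σp = (9.25% − 4.60%) / 10.01% = 0.4645
M² = Rf + Sharpe × σm = 4.60% + 0.4645 × 12.04% = 10.1926%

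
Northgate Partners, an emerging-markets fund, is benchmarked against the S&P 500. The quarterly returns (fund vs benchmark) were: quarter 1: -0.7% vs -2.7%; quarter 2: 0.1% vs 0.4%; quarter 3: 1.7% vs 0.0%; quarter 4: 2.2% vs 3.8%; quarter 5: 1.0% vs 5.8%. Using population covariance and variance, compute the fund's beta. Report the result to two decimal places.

0.22

r̄p = 0.8600%,  r̄m = 1.4600%
Cov = Σ(rp − r̄p)(rm − r̄m) / 5 = 1.9624
Var(rm) = Σ(rm − r̄m)² / 5 = 8.9744
β = Cov / Var = 1.9624 / 8.9744 = 0.2187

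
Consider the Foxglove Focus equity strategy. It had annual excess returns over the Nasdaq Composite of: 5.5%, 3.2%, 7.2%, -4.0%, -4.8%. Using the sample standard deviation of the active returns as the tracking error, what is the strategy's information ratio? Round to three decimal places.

r̄ = (5.5 + 3.2 + 7.2 − 4 − 4.8) / 5 = 1.4200%
Σ(r − r̄)² = (5.5 − 1.4200)² + (3.2 − 1.4200)² + … = 121.2880
sample σ = √(121.2880 / 4) = √30.3220 = 5.5065%
IR = r̄ / tracking error = 1.4200 / 5.5065 = 0.2579

0.258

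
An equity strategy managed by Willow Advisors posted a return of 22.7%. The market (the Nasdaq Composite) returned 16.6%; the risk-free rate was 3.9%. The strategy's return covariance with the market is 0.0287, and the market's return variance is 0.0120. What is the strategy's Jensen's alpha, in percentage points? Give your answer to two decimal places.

-11.57

β = Cov / Var = 0.0287 / 0.0120 = 2.3917
E[R] = Rf + β(Rm − Rf) = 3.9% + 2.3917 × (16.6% − 3.9%) = 34.2746%
α = Rp − E[R] = 22.7% − 34.2746% = -11.5746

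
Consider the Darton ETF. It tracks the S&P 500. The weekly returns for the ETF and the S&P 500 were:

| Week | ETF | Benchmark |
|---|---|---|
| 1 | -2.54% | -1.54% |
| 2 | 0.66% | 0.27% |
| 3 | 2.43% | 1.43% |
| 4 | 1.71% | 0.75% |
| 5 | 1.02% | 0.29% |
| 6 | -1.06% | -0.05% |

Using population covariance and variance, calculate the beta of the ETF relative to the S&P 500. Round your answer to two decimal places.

1.78

r̄p = 0.3700%,  r̄m = 0.1917%
Cov = Σ(rp − r̄p)(rm − r̄m) / 6 = 1.4618
Var(rm) = Σ(rm − r̄m)² / 6 = 0.8197
β = Cov / Var = 1.4618 / 0.8197 = 1.7833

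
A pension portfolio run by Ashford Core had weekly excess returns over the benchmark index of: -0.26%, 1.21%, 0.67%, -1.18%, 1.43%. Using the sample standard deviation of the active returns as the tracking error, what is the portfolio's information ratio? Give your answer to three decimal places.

r̄ = (-0.26 + 1.21 + 0.67 − 1.18 + 1.43) / 5 = 1.870 / 5 = 0.3740%
Σ(r − r̄)² = (-0.26 − 0.3740)² + (1.21 − 0.3740)² + … = 4.7185
σ = √[4.7185 / 4] = 1.0861%
IR = r̄ / tracking error = 0.3740 / 1.0861 = 0.3444

0.344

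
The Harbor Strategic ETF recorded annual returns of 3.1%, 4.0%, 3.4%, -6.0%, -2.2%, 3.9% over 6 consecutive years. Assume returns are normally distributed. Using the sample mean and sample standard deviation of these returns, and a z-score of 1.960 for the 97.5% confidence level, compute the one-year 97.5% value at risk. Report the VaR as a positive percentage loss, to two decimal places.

7.13

r̄ = (3.1 + 4 + 3.4 − 6 − 2.2 + 3.9) / 6 = 6.20 / 6 = 1.0333%
Σ(r − r̄)² = 86.8133; sample σ = √(86.8133/5) = 4.1669%
VaR = −(r̄ − z·σ) = −(1.0333 − 1.960 × 4.1669) = −(-7.1338) = 7.1338%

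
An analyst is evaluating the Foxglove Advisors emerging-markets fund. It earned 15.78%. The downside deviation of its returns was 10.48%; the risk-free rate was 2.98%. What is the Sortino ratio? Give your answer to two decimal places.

Sortino = (Rp − Rf) / σd = (15.78% − 2.98%) / 10.48% = 12.80% / 10.48% = 1.2214

1.22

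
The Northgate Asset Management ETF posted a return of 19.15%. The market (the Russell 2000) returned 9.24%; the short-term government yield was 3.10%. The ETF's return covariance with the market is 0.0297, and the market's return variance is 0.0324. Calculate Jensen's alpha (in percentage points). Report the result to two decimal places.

β = Cov / Var = 0.0297 / 0.0324 = 0.9167
E[R] = Rf + β(Rm − Rf) = 3.10% + 0.9167 × (9.24% − 3.10%) = 8.7285%
α = Rp − E[R] = 19.15% − 8.7285% = 10.4215

10.42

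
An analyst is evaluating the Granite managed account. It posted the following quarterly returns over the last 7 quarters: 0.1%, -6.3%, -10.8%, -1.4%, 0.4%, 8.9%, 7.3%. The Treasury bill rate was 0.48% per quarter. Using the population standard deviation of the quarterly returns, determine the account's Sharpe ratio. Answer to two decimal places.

r̄ = (0.1 − 6.3 − 10.8 − 1.4 + 0.4 + 8.9 + 7.3) / 7 = -1.80 / 7 = -0.2571%
Σ(r − r̄)² = (0.1 − (-0.2571))² + (-6.3 − (-0.2571))² + (-10.8 − (-0.2571))² + … = 290.4971
population σ = √(290.4971 / 7) = √41.4996 = 6.4420%
Sharpe = (r̄ − rf) / σ = (-0.2571 − 0.48) / 6.4420 = -0.7371 / 6.4420 = -0.1144

-0.11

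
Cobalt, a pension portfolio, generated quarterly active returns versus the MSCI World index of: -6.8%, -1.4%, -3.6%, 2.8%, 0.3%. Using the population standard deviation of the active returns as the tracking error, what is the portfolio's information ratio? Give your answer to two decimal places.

Mean return r̄ = -8.70 / 5 = -1.7400%
Σ(r − r̄)² = (-6.8 − (-1.7400))² + (-1.4 − (-1.7400))² + (-3.6 − (-1.7400))² + … = 53.9520
population σ = √(53.9520 / 5) = √10.7904 = 3.2849%
IR = r̄ / tracking error = -1.7400 / 3.2849 = -0.5297

-0.53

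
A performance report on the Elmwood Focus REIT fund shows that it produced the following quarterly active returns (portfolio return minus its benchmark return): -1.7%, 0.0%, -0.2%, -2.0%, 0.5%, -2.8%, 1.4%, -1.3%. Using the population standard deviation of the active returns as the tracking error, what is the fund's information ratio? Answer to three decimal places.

-0.576

r̄ = (-1.7 + 0 − 0.2 − 2 + 0.5 − 2.8 + 1.4 − 1.3) / 8 = -6.10 / 8 = -0.7625%
Σ(r − r̄)² = (-1.7 − (-0.7625))² + (0 − (-0.7625))² + … = 14.0188
σ = √[14.0188 / 8] = 1.3238%
IR = r̄ / tracking error = -0.7625 / 1.3238 = -0.5760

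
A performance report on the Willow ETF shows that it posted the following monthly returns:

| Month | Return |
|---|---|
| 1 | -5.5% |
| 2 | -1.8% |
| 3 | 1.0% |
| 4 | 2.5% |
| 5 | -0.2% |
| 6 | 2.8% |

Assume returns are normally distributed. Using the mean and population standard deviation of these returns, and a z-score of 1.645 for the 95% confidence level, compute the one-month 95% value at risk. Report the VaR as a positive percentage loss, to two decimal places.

Mean return r̄ = -1.20 / 6 = -0.2000%
Σ(r − r̄)² = 48.3800; population σ = √(48.3800/6) = 2.8396%
VaR = −(r̄ − z·σ) = −(-0.2000 − 1.645 × 2.8396) = −(-4.8711) = 4.8711%

4.87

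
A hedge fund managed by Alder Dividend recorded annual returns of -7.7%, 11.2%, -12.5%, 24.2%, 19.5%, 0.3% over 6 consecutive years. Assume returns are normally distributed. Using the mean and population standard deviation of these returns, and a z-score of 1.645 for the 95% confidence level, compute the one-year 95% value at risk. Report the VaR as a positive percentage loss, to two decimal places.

16.47

r̄ = (-7.7 + 11.2 − 12.5 + 24.2 + 19.5 + 0.3) / 6 = 5.8333%
Σ(r − r̄)² = (-7.7 − 5.8333)² + (11.2 − 5.8333)² + … = 1102.7933
σ = √[1102.7933 / 6] = 13.5572%
VaR = −(r̄ − z·σ) = −(5.8333 − 1.645 × 13.5572) = −(-16.4683) = 16.4683%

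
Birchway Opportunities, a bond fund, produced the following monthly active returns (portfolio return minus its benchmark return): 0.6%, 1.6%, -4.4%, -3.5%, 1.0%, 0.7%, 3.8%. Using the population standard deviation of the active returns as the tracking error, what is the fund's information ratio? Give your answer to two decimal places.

r̄ = (0.6 + 1.6 − 4.4 − 3.5 + 1 + 0.7 + 3.8) / 7 = -0.0286%
Population σ = √[Σ(r − r̄)² / 7] = √[50.4543 / 7] = √7.2078 = 2.6847%
IR = r̄ / tracking error = -0.0286 / 2.6847 = -0.0107

-0.01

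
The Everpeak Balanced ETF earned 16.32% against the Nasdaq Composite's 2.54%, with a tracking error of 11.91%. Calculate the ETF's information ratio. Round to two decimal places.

1.16

IR = (Rp − Rb) / TE = (16.32% − 2.54%) / 11.91% = 13.78% / 11.91% = 1.1570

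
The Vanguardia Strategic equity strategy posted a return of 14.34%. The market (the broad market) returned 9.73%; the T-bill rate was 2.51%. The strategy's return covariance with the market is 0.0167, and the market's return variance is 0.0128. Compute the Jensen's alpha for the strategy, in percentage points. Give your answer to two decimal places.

β = Cov / Var = 0.0167 / 0.0128 = 1.3047
E[R] = Rf + β(Rm − Rf) = 2.51% + 1.3047 × (9.73% − 2.51%) = 11.9299%
α = Rp − E[R] = 14.34% − 11.9299% = 2.4101

2.41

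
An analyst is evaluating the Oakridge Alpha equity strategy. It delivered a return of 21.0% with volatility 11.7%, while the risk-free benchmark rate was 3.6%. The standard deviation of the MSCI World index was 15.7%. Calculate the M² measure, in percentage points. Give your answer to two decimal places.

26.95

Sharpe = (Rp − Rf) / σp = (21.0% − 3.6%) / 11.7% = 1.4872
M² = Rf + Sharpe × σm = 3.6% + 1.4872 × 15.7% = 26.9490%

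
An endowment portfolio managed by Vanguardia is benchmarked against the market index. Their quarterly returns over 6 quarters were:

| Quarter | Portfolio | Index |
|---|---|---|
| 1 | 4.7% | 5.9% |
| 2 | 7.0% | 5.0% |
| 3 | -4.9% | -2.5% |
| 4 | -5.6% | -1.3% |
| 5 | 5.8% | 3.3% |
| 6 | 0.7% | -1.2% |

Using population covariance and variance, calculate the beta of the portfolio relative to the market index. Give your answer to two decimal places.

r̄p = 1.2833%,  r̄m = 1.5333%
Cov = Σ(rp − r̄p)(rm − r̄m) / 6 = 14.7922
Var(rm) = Σ(rm − r̄m)² / 6 = 10.9956
β = Cov / Var = 14.7922 / 10.9956 = 1.3453

1.35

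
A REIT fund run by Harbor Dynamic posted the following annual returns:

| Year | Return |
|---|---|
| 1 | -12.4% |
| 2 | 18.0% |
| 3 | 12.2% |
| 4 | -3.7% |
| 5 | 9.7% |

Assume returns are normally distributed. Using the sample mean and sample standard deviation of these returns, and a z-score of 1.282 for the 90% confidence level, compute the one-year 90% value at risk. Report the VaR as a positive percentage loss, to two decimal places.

11.21

μ = (-12.4 + 18 + 12.2 − 3.7 + 9.7) / 5 = 4.7600%
Σ(r − μ)² = 621.0920; sample σ = √(621.0920/4) = 12.4609%
VaR = −(μ − z·σ) = −(4.7600 − 1.282 × 12.4609) = −(-11.2149) = 11.2149%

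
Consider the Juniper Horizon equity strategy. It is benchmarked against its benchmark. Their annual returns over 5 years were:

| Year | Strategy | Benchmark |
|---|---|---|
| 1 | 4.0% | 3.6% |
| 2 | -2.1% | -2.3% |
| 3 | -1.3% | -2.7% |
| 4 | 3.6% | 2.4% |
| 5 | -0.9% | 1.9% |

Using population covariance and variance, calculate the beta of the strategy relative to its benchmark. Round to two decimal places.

0.84

r̄p = 0.6600%,  r̄m = 0.5800%
Cov = Σ(rp − r̄p)(rm − r̄m) / 5 = 5.5512
Var(rm) = Σ(rm − r̄m)² / 5 = 6.6456
β = Cov / Var = 5.5512 / 6.6456 = 0.8353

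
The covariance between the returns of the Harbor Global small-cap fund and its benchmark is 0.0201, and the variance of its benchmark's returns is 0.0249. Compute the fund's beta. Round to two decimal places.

0.81

β = Cov(Rp, Rm) / Var(Rm) = 0.0201 / 0.0249 = 0.8072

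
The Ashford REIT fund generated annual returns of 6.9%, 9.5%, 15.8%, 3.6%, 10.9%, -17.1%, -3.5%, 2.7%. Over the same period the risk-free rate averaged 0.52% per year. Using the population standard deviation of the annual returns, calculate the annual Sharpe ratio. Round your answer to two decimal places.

r̄ = (6.9 + 9.5 + 15.8 + 3.6 + 10.9 − 17.1 − 3.5 + 2.7) / 8 = 28.80 / 8 = 3.6000%
Population std dev = √[727.5400 / 8] = 9.5364%
Sharpe = (r̄ − rf) / σ = (3.6000 − 0.52) / 9.5364 = 3.0800 / 9.5364 = 0.3230

0.32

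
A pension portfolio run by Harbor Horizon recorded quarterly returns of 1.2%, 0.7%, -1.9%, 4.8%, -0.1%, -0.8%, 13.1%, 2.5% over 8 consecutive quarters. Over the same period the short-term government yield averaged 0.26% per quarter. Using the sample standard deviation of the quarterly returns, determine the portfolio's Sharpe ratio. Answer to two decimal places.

0.46

r̄ = (1.2 + 0.7 − 1.9 + 4.8 − 0.1 − 0.8 + 13.1 + 2.5) / 8 = 19.50 / 8 = 2.4375%
Σ(r − r̄)² = 159.5588; sample σ = √(159.5588/7) = 4.7743%
Sharpe = (r̄ − rf) / σ = (2.4375 − 0.26) / 4.7743 = 2.1775 / 4.7743 = 0.4561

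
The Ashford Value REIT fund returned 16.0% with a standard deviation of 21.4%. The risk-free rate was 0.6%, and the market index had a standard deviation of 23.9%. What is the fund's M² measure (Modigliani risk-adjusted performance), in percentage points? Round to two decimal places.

17.80

Sharpe = (Rp − Rf) / σp = (16.0% − 0.6%) / 21.4% = 0.7196
M² = Rf + Sharpe × σm = 0.6% + 0.7196 × 23.9% = 17.7984%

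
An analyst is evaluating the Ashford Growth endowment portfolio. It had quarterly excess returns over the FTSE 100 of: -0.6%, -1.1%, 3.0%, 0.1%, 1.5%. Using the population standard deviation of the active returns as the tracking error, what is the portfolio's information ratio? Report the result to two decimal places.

μ = (-0.6 − 1.1 + 3 + 0.1 + 1.5) / 5 = 2.90 / 5 = 0.5800%
Σ(r − μ)² = (-0.6 − 0.5800)² + (-1.1 − 0.5800)² + (3 − 0.5800)² + … = 11.1480
population σ = √(11.1480 / 5) = √2.2296 = 1.4932%
IR = μ / tracking error = 0.5800 / 1.4932 = 0.3884

0.39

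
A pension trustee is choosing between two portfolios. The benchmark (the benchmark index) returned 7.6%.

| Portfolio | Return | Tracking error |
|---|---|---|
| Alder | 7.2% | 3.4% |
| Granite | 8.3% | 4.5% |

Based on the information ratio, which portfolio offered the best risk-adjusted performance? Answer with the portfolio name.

Alder: IR = (7.2% − 7.6%) / 3.4% = -0.118
Granite: IR = (8.3% − 7.6%) / 4.5% = 0.156
Highest: Granite (0.156).

Granite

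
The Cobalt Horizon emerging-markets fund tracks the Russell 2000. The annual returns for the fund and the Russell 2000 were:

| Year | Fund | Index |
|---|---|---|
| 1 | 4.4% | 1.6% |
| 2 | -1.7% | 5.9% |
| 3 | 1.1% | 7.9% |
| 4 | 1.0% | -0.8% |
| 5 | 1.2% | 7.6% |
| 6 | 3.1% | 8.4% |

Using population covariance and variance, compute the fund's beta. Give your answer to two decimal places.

r̄p = 1.5167%,  r̄m = 5.1000%
Cov = Σ(rp − r̄p)(rm − r̄m) / 6 = -1.0583
Var(rm) = Σ(rm − r̄m)² / 6 = 12.1133
β = Cov / Var = -1.0583 / 12.1133 = -0.0874

-0.09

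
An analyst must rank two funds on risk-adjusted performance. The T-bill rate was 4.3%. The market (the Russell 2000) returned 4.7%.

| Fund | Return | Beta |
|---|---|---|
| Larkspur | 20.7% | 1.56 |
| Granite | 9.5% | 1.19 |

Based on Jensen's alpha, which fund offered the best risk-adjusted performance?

Larkspur: α = 20.7% − [4.3% + 1.56 × (4.7% − 4.3%)] = 15.776
Granite: α = 9.5% − [4.3% + 1.19 × (4.7% − 4.3%)] = 4.724
Highest: Larkspur (15.776).

Larkspur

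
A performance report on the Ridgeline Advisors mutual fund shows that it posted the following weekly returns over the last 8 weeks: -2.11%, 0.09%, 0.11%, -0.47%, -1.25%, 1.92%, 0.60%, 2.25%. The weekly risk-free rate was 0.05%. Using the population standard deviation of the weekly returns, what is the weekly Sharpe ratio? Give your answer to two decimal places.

0.07

r̄ = (-2.11 + 0.09 + 0.11 − 0.47 − 1.25 + 1.92 + 0.6 + 2.25) / 8 = 1.140 / 8 = 0.1425%
Population std dev = √[15.2022 / 8] = 1.3785%
Sharpe = (r̄ − rf) / σ = (0.1425 − 0.05) / 1.3785 = 0.0925 / 1.3785 = 0.0671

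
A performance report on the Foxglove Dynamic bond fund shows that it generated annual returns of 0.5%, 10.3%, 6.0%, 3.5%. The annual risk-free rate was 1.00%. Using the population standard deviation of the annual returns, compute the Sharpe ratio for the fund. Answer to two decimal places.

Mean return μ = 20.30 / 4 = 5.0750%
Population std dev = √[51.5675 / 4] = 3.5905%
Sharpe = (μ − rf) / σ = (5.0750 − 1) / 3.5905 = 4.0750 / 3.5905 = 1.1349

1.13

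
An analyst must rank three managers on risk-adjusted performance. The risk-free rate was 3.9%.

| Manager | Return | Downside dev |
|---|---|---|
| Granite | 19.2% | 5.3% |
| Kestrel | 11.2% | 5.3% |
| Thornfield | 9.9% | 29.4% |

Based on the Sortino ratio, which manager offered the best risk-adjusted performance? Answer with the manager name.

Granite

Granite: Sortino ratio = (19.2% − 3.9%) / 5.3% = 2.887
Kestrel: Sortino ratio = (11.2% − 3.9%) / 5.3% = 1.377
Thornfield: Sortino ratio = (9.9% − 3.9%) / 29.4% = 0.204
Highest: Granite (2.887).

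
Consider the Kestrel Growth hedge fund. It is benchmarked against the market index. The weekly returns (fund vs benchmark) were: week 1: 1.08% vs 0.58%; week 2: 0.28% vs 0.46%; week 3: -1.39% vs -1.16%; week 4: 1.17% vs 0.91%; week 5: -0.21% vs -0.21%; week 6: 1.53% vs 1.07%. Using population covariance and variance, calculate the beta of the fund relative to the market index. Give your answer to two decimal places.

r̄p = 0.4100%,  r̄m = 0.2750%
Cov = Σ(rp − r̄p)(rm − r̄m) / 6 = 0.7395
Var(rm) = Σ(rm − r̄m)² / 6 = 0.5762
β = Cov / Var = 0.7395 / 0.5762 = 1.2834

1.28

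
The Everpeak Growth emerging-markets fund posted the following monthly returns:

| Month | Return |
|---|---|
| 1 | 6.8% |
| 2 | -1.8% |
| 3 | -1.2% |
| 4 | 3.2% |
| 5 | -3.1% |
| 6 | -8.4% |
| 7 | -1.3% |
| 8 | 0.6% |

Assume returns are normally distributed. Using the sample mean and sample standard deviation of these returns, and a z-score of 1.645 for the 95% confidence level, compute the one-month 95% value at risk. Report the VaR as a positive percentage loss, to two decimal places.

r̄ = (6.8 − 1.8 − 1.2 + 3.2 − 3.1 − 8.4 − 1.3 + 0.6) / 8 = -0.6500%
Sample σ = √[Σ(r − r̄)² / 7] = √[140.0000 / 7] = √20.0000 = 4.4721%
VaR = −(r̄ − z·σ) = −(-0.6500 − 1.645 × 4.4721) = −(-8.0066) = 8.0066%

8.01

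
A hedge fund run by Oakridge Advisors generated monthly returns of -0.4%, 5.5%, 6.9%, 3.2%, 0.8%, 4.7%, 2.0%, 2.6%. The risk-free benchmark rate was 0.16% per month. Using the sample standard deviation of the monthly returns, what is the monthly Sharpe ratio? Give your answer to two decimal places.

1.23

Mean return r̄ = 25.30 / 8 = 3.1625%
Sample σ = √[Σ(r − r̄)² / 7] = √[41.7388 / 7] = √5.9627 = 2.4419%
Sharpe = (r̄ − rf) / σ = (3.1625 − 0.16) / 2.4419 = 3.0025 / 2.4419 = 1.2296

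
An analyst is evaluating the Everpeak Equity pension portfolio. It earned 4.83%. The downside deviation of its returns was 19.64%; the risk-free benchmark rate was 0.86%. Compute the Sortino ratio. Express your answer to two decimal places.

0.20

Sortino = (Rp − Rf) / σd = (4.83% − 0.86%) / 19.64% = 3.97% / 19.64% = 0.2021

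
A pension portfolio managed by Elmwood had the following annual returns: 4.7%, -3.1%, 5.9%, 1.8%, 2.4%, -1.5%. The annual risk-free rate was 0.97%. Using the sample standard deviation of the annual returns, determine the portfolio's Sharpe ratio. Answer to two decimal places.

r̄ = (4.7 − 3.1 + 5.9 + 1.8 + 2.4 − 1.5) / 6 = 1.7000%
Sample std dev = √[60.4200 / 5] = 3.4762%
Sharpe = (r̄ − rf) / σ = (1.7000 − 0.97) / 3.4762 = 0.7300 / 3.4762 = 0.2100

0.21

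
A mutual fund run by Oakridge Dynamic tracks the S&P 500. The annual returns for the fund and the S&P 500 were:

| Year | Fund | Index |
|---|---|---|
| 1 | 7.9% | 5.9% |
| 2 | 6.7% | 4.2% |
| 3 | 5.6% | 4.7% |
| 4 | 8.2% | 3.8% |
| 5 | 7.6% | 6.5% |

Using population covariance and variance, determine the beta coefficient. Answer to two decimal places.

r̄p = 7.2000%,  r̄m = 5.0200%
Cov = Σ(rp − r̄p)(rm − r̄m) / 5 = 0.1820
Var(rm) = Σ(rm − r̄m)² / 5 = 1.0456
β = Cov / Var = 0.1820 / 1.0456 = 0.1741

0.17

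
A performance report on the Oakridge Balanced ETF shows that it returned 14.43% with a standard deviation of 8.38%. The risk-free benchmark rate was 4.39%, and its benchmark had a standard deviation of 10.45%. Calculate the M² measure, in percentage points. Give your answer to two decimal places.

16.91

Sharpe = (Rp − Rf) / σp = (14.43% − 4.39%) / 8.38% = 1.1981
M² = Rf + Sharpe × σm = 4.39% + 1.1981 × 10.45% = 16.9101%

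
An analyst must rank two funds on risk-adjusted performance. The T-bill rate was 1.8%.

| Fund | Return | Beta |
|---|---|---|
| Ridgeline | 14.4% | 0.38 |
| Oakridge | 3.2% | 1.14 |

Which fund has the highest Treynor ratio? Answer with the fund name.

Ridgeline

Ridgeline: Treynor = (14.4% − 1.8%) / 0.38 = 33.158
Oakridge: Treynor = (3.2% − 1.8%) / 1.14 = 1.228
Highest: Ridgeline (33.158).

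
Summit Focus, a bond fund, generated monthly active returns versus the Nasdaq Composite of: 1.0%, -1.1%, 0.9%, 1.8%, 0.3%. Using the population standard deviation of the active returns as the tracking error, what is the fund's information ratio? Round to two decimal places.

0.60

Mean return μ = 2.90 / 5 = 0.5800%
Σ(r − μ)² = (1 − 0.5800)² + (-1.1 − 0.5800)² + … = 4.6680
σ = √[4.6680 / 5] = 0.9662%
IR = μ / tracking error = 0.5800 / 0.9662 = 0.6003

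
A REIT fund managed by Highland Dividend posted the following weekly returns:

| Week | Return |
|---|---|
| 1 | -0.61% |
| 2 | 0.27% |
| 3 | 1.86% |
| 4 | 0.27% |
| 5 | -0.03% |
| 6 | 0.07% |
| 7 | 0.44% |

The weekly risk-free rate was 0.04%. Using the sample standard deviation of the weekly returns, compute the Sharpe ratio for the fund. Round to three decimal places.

0.375

Mean return r̄ = 2.270 / 7 = 0.3243%
Sample σ = √[Σ(r − r̄)² / 6] = √[3.4408 / 6] = √0.5735 = 0.7573%
Sharpe = (r̄ − rf) / σ = (0.3243 − 0.04) / 0.7573 = 0.2843 / 0.7573 = 0.3754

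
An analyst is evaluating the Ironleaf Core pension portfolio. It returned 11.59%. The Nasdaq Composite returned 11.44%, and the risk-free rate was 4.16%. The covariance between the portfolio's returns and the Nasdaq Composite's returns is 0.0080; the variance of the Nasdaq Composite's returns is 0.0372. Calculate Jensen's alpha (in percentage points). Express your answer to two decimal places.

β = Cov / Var = 0.0080 / 0.0372 = 0.2151
E[R] = Rf + β(Rm − Rf) = 4.16% + 0.2151 × (11.44% − 4.16%) = 5.7259%
α = Rp − E[R] = 11.59% − 5.7259% = 5.8641

5.86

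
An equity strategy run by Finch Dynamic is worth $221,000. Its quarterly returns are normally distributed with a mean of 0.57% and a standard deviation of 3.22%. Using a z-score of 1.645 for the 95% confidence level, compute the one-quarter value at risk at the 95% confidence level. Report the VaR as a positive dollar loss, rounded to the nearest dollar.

Return at the 95% tail: μ − z·σ = 0.57% − 1.645 × 3.22% = 0.57 − 5.2969 = -4.7269%
VaR = −(-4.7269%) × $221,000 = 4.7269% × $221,000 = $10,446

$10,446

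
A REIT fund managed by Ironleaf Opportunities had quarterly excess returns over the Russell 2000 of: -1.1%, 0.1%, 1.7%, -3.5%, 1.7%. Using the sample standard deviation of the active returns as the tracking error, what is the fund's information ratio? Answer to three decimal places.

-0.101

r̄ = (-1.1 + 0.1 + 1.7 − 3.5 + 1.7) / 5 = -1.10 / 5 = -0.2200%
Sample std dev = √[19.0080 / 4] = 2.1799%
IR = r̄ / tracking error = -0.2200 / 2.1799 = -0.1009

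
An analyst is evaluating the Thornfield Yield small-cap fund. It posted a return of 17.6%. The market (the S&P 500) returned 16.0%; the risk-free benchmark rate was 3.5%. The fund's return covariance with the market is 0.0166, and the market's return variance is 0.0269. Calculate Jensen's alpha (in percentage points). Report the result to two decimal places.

β = Cov / Var = 0.0166 / 0.0269 = 0.6171
E[R] = Rf + β(Rm − Rf) = 3.5% + 0.6171 × (16.0% − 3.5%) = 11.2138%
α = Rp − E[R] = 17.6% − 11.2138% = 6.3862

6.39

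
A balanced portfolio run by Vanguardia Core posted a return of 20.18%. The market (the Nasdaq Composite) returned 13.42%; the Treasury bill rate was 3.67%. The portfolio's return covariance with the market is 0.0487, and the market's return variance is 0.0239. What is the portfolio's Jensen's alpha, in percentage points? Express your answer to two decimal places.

β = Cov / Var = 0.0487 / 0.0239 = 2.0377
E[R] = Rf + β(Rm − Rf) = 3.67% + 2.0377 × (13.42% − 3.67%) = 23.5376%
α = Rp − E[R] = 20.18% − 23.5376% = -3.3576

-3.36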